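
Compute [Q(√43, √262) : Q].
[Q(√43, √262) : Q] = 4

[Q(√43):Q] = 2 (min poly x^2 - 43, irreducible since 43 is squarefree > 1). For the top step, suppose √262 ∈ Q(√43), say √262 = c + d√43 with c, d ∈ Q. Squaring: 262 = c^2 + 43d^2 + 2cd√43. Since √43 ∉ Q this forces 2cd = 0. If d = 0 then √262 = c ∈ Q, contradicting 262 squarefree > 1. If c = 0 then 262 = 43d^2, so 43·262 = (43d)^2 is a perfect square in Q — but 43·262 = 11266 is not a perfect square (since 43 and 262 are distinct squarefree integers). Contradiction. Hence √262 ∉ Q(√43), so x^2 - 262 stays irreducible over Q(√43) and [Q(√43, √262) : Q(√43)] = 2. By the tower law, [Q(√43, √262) : Q] = 2 · 2 = 4.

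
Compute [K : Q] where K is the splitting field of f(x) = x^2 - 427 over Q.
[K : Q] = 2

f(x) = x^2 - 427 factors as (x - √427)(x + √427). The splitting field is K = Q(√427). Since 427 is squarefree and > 1, it is not a perfect square, so x^2 - 427 is irreducible over Q and [Q(√427) : Q] = 2. Hence [K : Q] = 2.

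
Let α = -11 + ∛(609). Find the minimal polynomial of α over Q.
m_α(x) = x^3 + 33x^2 + 363x + 722

Set β = α + 11 = ∛(609), so β^3 = 609. Then (α + 11)^3 - 609 = 0, i.e. α is a root of g(x) = (x + 11)^3 - 609 = x^3 + 33x^2 + 363x + 722. Since g(x) = h(x + 11) where h(x) = x^3 - 609, and h is irreducible over Q (because 609 is not a perfect cube, so h has no rational root, and a monic cubic with no rational root is irreducible), g is also irreducible (irreducibility is preserved under the substitution x → x + 11). Hence m_α(x) = x^3 + 33x^2 + 363x + 722.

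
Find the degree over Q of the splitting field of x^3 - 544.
[K : Q] = 6

The roots of x^3 - 544 are ∛544, ω∛544, ω^2∛544 where ω = e^(2πi/3) is a primitive cube root of unity, so K = Q(∛544, ω). Now [Q(∛544):Q] = 3 (since 544 is not a perfect cube, x^3 - 544 is irreducible) and [Q(ω):Q] = 2. Both 2 and 3 divide [K:Q], and [K:Q] ≤ 3·2 = 6, so [K:Q] = 6. (Equivalently: Q(∛544) ⊂ R but ω ∉ R, so [K : Q(∛544)] = 2.)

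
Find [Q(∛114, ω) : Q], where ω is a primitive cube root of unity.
[Q(∛114, ω) : Q] = 6

[Q(∛114):Q] = 3 (min poly x^3 - 114, irreducible since 114 is not a perfect cube). [Q(ω):Q] = 2 (min poly x^2 + x + 1). Since Q(∛114) ⊂ R and ω ∉ R, we have ω ∉ Q(∛114), so x^2 + x + 1 remains irreducible over Q(∛114) and [Q(∛114, ω) : Q(∛114)] = 2. By the tower law, [Q(∛114, ω) : Q] = 3 · 2 = 6. (In fact Q(∛114, ω) is the splitting field of x^3 - 114 over Q.)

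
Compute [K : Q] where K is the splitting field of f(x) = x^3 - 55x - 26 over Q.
[K : Q] = 6

By the rational root test, any rational root of the monic integer polynomial f(x) = x^3 - 55x - 26 must be an integer dividing the constant term -26, i.e. one of ±{1, 2, 13, 26}. Evaluating: f(1) = -80, f(-1) = 28, f(2) = -128, f(-2) = 76, f(13) = 1456, f(-13) = -1508, f(26) = 16120, f(-26) = -16172; none is 0, so f has no rational root and is therefore irreducible over Q (a cubic with no linear factor over a field is irreducible). For an irreducible cubic, the Galois group is A_3 or S_3 according as the discriminant disc(f) = -4a^3 - 27b^2 = -4·(-55)^3 - 27·(-26)^2 = 647248 is or is not a square in Q. Here disc(f) = 647248 is not a perfect square in Q, so the Galois group of f over Q is not contained in A_3 and must be all of S_3. The splitting field has degree |S_3| = 6 over Q, so [K : Q] = 6.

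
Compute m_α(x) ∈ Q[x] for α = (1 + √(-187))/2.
m_α(x) = x^2 - x + 47

From 2α - 1 = √(-187), squaring gives (2α - 1)^2 = -187, i.e. 4α^2 - 4α + 1 = -187, so α^2 - α + (1 + 187)/4 = 0. Since -187 ≡ 1 (mod 4), (1 + 187)/4 = 47 ∈ Z. The polynomial x^2 - x + 47 has discriminant 1 - 4·(47) = -187, which is not a perfect square in Q (d = -187 is squarefree and ≠ 1), so x^2 - x + 47 is irreducible over Q. It is the minimal polynomial of α.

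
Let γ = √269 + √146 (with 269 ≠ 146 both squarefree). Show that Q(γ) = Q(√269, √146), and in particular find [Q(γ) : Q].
[Q(γ) : Q] = 4 (equivalently, Q(γ) = Q(√269, √146))

Obviously Q(γ) ⊆ Q(√269, √146), and [Q(√269, √146):Q] = 4 (since 269, 146 are distinct squarefree integers > 1 with 39274 not a perfect square). To show equality we compute the minimal polynomial of γ. From γ = √269 + √146: γ^2 = 269 + 2√(39274) + 146 = 415 + 2√(39274), so γ^2 - 415 = 2√(39274); squaring, (γ^2 - 415)^2 = 4·39274, i.e. γ^4 - 830γ^2 + 172225 - 157096 = 0, i.e. γ^4 - 830γ^2 + 15129 = 0. So γ is a root of x^4 - 830x^2 + 15129. This polynomial is irreducible over Q: it has no rational root (each ±√269 ± √146 is irrational), and any factorization into two quadratics over Q would force √(39274) ∈ Q (pairing opposite roots) or √269, √146 ∈ Q (other pairings), all impossible. Hence [Q(γ):Q] = 4 = [Q(√269, √146):Q], so Q(γ) = Q(√269, √146).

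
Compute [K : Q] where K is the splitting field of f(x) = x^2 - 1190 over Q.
[K : Q] = 2

f(x) = x^2 - 1190 factors as (x - √1190)(x + √1190). The splitting field is K = Q(√1190). Since 1190 is squarefree and > 1, it is not a perfect square, so x^2 - 1190 is irreducible over Q and [Q(√1190) : Q] = 2. Hence [K : Q] = 2.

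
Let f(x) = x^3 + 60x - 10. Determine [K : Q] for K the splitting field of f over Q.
[K : Q] = 6

By the rational root test, any rational root of the monic integer polynomial f(x) = x^3 + 60x - 10 must be an integer dividing the constant term -10, i.e. one of ±{1, 2, 5, 10}. Evaluating: f(1) = 51, f(-1) = -71, f(2) = 118, f(-2) = -138, f(5) = 415, f(-5) = -435, f(10) = 1590, f(-10) = -1610; none is 0, so f has no rational root and is therefore irreducible over Q (a cubic with no linear factor over a field is irreducible). For an irreducible cubic, the Galois group is A_3 or S_3 according as the discriminant disc(f) = -4a^3 - 27b^2 = -4·(60)^3 - 27·(-10)^2 = -866700 is or is not a square in Q. Here disc(f) = -866700 is not a perfect square in Q, so the Galois group of f over Q is not contained in A_3 and must be all of S_3. The splitting field has degree |S_3| = 6 over Q, so [K : Q] = 6.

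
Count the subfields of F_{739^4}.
F_{739^4} has 3 subfields

The subfields of F_{p^n} are exactly the fields F_{p^d} for d | n (each is the fixed field of the unique index-d subgroup of Gal(F_{p^n}/F_p) ≅ Z/nZ). The divisors of n = 4 are {1, 2, 4}, giving 3 subfields: F_{739^1}, F_{739^2}, F_{739^4}.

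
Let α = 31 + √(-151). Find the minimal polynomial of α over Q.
m_α(x) = x^2 - 62x + 1112

From α - 31 = √(-151), squaring gives (α - 31)^2 = -151, i.e. α^2 - 62α + 961 = -151, so α^2 - 62α + 1112 = 0. The discriminant of x^2 - 62x + 1112 is (-62)^2 - 4·(1112) = 3844 - 4448 = -604, and 4·(-151) is not a perfect square in Q since -151 is squarefree and ≠ 1. Hence x^2 - 62x + 1112 is irreducible over Q and is the minimal polynomial of α.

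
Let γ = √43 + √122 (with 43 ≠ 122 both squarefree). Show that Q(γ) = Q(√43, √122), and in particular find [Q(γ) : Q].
[Q(γ) : Q] = 4 (equivalently, Q(γ) = Q(√43, √122))

Obviously Q(γ) ⊆ Q(√43, √122), and [Q(√43, √122):Q] = 4 (since 43, 122 are distinct squarefree integers > 1 with 5246 not a perfect square). To show equality we compute the minimal polynomial of γ. From γ = √43 + √122: γ^2 = 43 + 2√(5246) + 122 = 165 + 2√(5246), so γ^2 - 165 = 2√(5246); squaring, (γ^2 - 165)^2 = 4·5246, i.e. γ^4 - 330γ^2 + 27225 - 20984 = 0, i.e. γ^4 - 330γ^2 + 6241 = 0. So γ is a root of x^4 - 330x^2 + 6241. This polynomial is irreducible over Q: it has no rational root (each ±√43 ± √122 is irrational), and any factorization into two quadratics over Q would force √(5246) ∈ Q (pairing opposite roots) or √43, √122 ∈ Q (other pairings), all impossible. Hence [Q(γ):Q] = 4 = [Q(√43, √122):Q], so Q(γ) = Q(√43, √122).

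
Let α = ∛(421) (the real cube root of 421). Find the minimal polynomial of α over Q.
m_α(x) = x^3 - 421

α satisfies α^3 = 421, so x^3 - 421 annihilates α. By the rational root test, a rational root p/q (in lowest terms) of x^3 - 421 would satisfy p^3 = 421 q^3, forcing q = 1 and p^3 = 421; but 421 is not a perfect cube, contradiction. A monic cubic over Q with no rational root is irreducible (any nontrivial factorization would include a linear factor). Hence x^3 - 421 is the minimal polynomial of α, and in particular [Q(α):Q] = 3.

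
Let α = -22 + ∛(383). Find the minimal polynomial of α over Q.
m_α(x) = x^3 + 66x^2 + 1452x + 10265

Set β = α + 22 = ∛(383), so β^3 = 383. Then (α + 22)^3 - 383 = 0, i.e. α is a root of g(x) = (x + 22)^3 - 383 = x^3 + 66x^2 + 1452x + 10265. Since g(x) = h(x + 22) where h(x) = x^3 - 383, and h is irreducible over Q (because 383 is not a perfect cube, so h has no rational root, and a monic cubic with no rational root is irreducible), g is also irreducible (irreducibility is preserved under the substitution x → x + 22). Hence m_α(x) = x^3 + 66x^2 + 1452x + 10265.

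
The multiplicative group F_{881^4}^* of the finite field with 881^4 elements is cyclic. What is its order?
|F_{881^4}^*| = 602425897920

F_{881^4} has 881^4 = 602425897921 elements; its multiplicative group consists of all nonzero elements, so |F_{881^4}^*| = 602425897921 - 1 = 602425897920. (It is cyclic since any finite subgroup of the multiplicative group of a field is cyclic.)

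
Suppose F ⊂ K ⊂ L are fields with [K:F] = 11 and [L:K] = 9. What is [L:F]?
[L:F] = 99

The tower law says that for any tower of field extensions F ⊂ K ⊂ L with finite degrees, [L:F] = [L:K] · [K:F]. Here this gives [L:F] = 9 · 11 = 99.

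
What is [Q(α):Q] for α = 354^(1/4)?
[Q(α):Q] = 4

α is a root of x^4 - 354. By Eisenstein's criterion at the prime p = 2 (which divides the constant term 354 but p^2 = 4 does not, since 354 is squarefree), x^4 - 354 is irreducible over Q. Hence [Q(α):Q] = 4.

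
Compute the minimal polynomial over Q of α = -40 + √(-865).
m_α(x) = x^2 + 80x + 2465

From α + 40 = √(-865), squaring gives (α + 40)^2 = -865, i.e. α^2 + 80α + 1600 = -865, so α^2 + 80α + 2465 = 0. The discriminant of x^2 + 80x + 2465 is (80)^2 - 4·(2465) = 6400 - 9860 = -3460, and 4·(-865) is not a perfect square in Q since -865 is squarefree and ≠ 1. Hence x^2 + 80x + 2465 is irreducible over Q and is the minimal polynomial of α.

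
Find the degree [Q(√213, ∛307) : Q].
[Q(√213, ∛307) : Q] = 6

Let L = Q(√213, ∛307). Since Q(√213) ⊂ L and [Q(√213):Q] = 2, the tower law gives 2 | [L:Q]. Likewise Q(∛307) ⊂ L with [Q(∛307):Q] = 3 (because 307 is not a perfect cube), so 3 | [L:Q]. As gcd(2,3) = 1, [L:Q] is divisible by 6. Conversely L is generated over Q by √213 and ∛307, so [L:Q] ≤ 2·3 = 6. Therefore [Q(√213, ∛307) : Q] = 6.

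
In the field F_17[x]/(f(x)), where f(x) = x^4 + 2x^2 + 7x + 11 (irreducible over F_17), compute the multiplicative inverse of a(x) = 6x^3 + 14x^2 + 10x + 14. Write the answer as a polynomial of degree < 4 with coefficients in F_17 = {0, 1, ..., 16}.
a(x)^(-1) ≡ 9x^3 + 16x^2 + 4x + 12 (mod f(x))

Since f is irreducible over F_17, F_17[x]/(f) is a field and a(x) ≠ 0 has an inverse. Apply the extended Euclidean algorithm to f(x) and a(x) in F_17[x]: f(x) = (3x + 10)·a(x) + (2x^2 + x + 7);  a(x) = (3x + 14)·(2x^2 + x + 7) + (9x + 1);  (2x^2 + x + 7) = (4x + 11)·(9x + 1) + (13). The last nonzero remainder is the constant 13 = gcd(f, a) in F_17. Back-substituting through the division chain expresses 13 = s(x)·a(x) + t(x)·f(x) with s(x) ≡ 15x^3 + 4x^2 + x + 3 (mod f), so (15x^3 + 4x^2 + x + 3)·a(x) ≡ 13 (mod f). Multiplying by 13^(-1) ≡ 4 in F_17 gives a(x)^(-1) ≡ 4·(15x^3 + 4x^2 + x + 3) ≡ 9x^3 + 16x^2 + 4x + 12 (mod f). Check: (6x^3 + 14x^2 + 10x + 14)·(9x^3 + 16x^2 + 4x + 12) = 3x^6 + x^5 + 15x^4 + 6x^3 + 7x^2 + 6x + 15 ≡ 1 (mod x^4 + 2x^2 + 7x + 11).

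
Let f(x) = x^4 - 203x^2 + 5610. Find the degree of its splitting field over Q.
[K : Q] = 4

Solving the quadratic in x^2: x^2 = (203 ± √(203^2 - 4·5610))/2 = (203 ± √18769)/2 = (203 ± 137)/2, giving x^2 = 170 or x^2 = 33. So f(x) = (x^2 - 170)(x^2 - 33) and the roots of f are ±√170, ±√33. Hence the splitting field is K = Q(√170, √33). Since 170 and 33 are distinct squarefree integers > 1, their product 5610 is not a perfect square, so √33 ∉ Q(√170). By the tower law [K:Q] = [Q(√170,√33):Q(√170)] · [Q(√170):Q] = 2 · 2 = 4.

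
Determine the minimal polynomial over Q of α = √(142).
m_α(x) = x^2 - 142

α satisfies α^2 - 142 = 0, so x^2 - 142 annihilates α. Since d = 142 is squarefree and ≠ 1, it is not a perfect square in Q, so x^2 - 142 has no rational root and is therefore irreducible over Q (a degree-2 polynomial over a field is irreducible iff it has no root). Hence m_α(x) = x^2 - 142.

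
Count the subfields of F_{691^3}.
F_{691^3} has 2 subfields

The subfields of F_{p^n} are exactly the fields F_{p^d} for d | n (each is the fixed field of the unique index-d subgroup of Gal(F_{p^n}/F_p) ≅ Z/nZ). The divisors of n = 3 are {1, 3}, giving 2 subfields: F_{691^1}, F_{691^3}.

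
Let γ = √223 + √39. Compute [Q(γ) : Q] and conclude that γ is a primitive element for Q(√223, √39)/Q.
[Q(γ) : Q] = 4 (equivalently, Q(γ) = Q(√223, √39))

Obviously Q(γ) ⊆ Q(√223, √39), and [Q(√223, √39):Q] = 4 (since 223, 39 are distinct squarefree integers > 1 with 8697 not a perfect square). To show equality we compute the minimal polynomial of γ. From γ = √223 + √39: γ^2 = 223 + 2√(8697) + 39 = 262 + 2√(8697), so γ^2 - 262 = 2√(8697); squaring, (γ^2 - 262)^2 = 4·8697, i.e. γ^4 - 524γ^2 + 68644 - 34788 = 0, i.e. γ^4 - 524γ^2 + 33856 = 0. So γ is a root of x^4 - 524x^2 + 33856. This polynomial is irreducible over Q: it has no rational root (each ±√223 ± √39 is irrational), and any factorization into two quadratics over Q would force √(8697) ∈ Q (pairing opposite roots) or √223, √39 ∈ Q (other pairings), all impossible. Hence [Q(γ):Q] = 4 = [Q(√223, √39):Q], so Q(γ) = Q(√223, √39).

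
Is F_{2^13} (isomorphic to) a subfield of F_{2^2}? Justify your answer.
No: F_{2^13} is not a subfield of F_{2^2}

F_{p^m} embeds in F_{p^n} iff m | n. Here 13 ∤ 2 (since 2 = 0·13 + 2 with remainder 2 ≠ 0), so F_{2^13} is not a subfield of F_{2^2}. Equivalently: if it were, the tower law would give 13 = [F_{2^13}:F_2] dividing [F_{2^2}:F_2] = 2, contradiction.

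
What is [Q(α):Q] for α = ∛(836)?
[Q(α):Q] = 3

The minimal polynomial of α is x^3 - 836, irreducible over Q since 836 is not a perfect cube (so x^3 - 836 has no rational root). Hence [Q(α):Q] = deg(m_α) = 3.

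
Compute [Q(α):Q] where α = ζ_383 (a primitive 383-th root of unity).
[Q(α):Q] = 382

The minimal polynomial of ζ_383 over Q is the 383-th cyclotomic polynomial Φ_383(x), which is irreducible over Q and has degree φ(383) = 382. Hence [Q(α):Q] = φ(383) = 382.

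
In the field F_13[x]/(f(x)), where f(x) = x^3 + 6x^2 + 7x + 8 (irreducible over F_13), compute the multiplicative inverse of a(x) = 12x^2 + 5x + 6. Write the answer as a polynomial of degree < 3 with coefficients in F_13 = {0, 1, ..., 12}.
a(x)^(-1) ≡ 6x^2 + 5x + 10 (mod f(x))

Since f is irreducible over F_13, F_13[x]/(f) is a field and a(x) ≠ 0 has an inverse. Apply the extended Euclidean algorithm to f(x) and a(x) in F_13[x]: f(x) = (12x + 2)·a(x) + (3x + 9);  a(x) = (4x + 7)·(3x + 9) + (8). The last nonzero remainder is the constant 8 = gcd(f, a) in F_13. Back-substituting through the division chain expresses 8 = s(x)·a(x) + t(x)·f(x) with s(x) ≡ 9x^2 + x + 2 (mod f), so (9x^2 + x + 2)·a(x) ≡ 8 (mod f). Multiplying by 8^(-1) ≡ 5 in F_13 gives a(x)^(-1) ≡ 5·(9x^2 + x + 2) ≡ 6x^2 + 5x + 10 (mod f). Check: (12x^2 + 5x + 6)·(6x^2 + 5x + 10) = 7x^4 + 12x^3 + 12x^2 + 2x + 8 ≡ 1 (mod x^3 + 6x^2 + 7x + 8).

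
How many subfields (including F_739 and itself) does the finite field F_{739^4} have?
F_{739^4} has 3 subfields

The subfields of F_{p^n} are exactly the fields F_{p^d} for d | n (each is the fixed field of the unique index-d subgroup of Gal(F_{p^n}/F_p) ≅ Z/nZ). The divisors of n = 4 are {1, 2, 4}, giving 3 subfields: F_{739^1}, F_{739^2}, F_{739^4}.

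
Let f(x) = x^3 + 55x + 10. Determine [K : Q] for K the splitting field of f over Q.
[K : Q] = 6

By the rational root test, any rational root of the monic integer polynomial f(x) = x^3 + 55x + 10 must be an integer dividing the constant term 10, i.e. one of ±{1, 2, 5, 10}. Evaluating: f(1) = 66, f(-1) = -46, f(2) = 128, f(-2) = -108, f(5) = 410, f(-5) = -390, f(10) = 1560, f(-10) = -1540; none is 0, so f has no rational root and is therefore irreducible over Q (a cubic with no linear factor over a field is irreducible). For an irreducible cubic, the Galois group is A_3 or S_3 according as the discriminant disc(f) = -4a^3 - 27b^2 = -4·(55)^3 - 27·(10)^2 = -668200 is or is not a square in Q. Here disc(f) = -668200 is not a perfect square in Q, so the Galois group of f over Q is not contained in A_3 and must be all of S_3. The splitting field has degree |S_3| = 6 over Q, so [K : Q] = 6.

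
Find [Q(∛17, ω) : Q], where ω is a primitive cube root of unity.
[Q(∛17, ω) : Q] = 6

[Q(∛17):Q] = 3 (min poly x^3 - 17, irreducible since 17 is not a perfect cube). [Q(ω):Q] = 2 (min poly x^2 + x + 1). Since Q(∛17) ⊂ R and ω ∉ R, we have ω ∉ Q(∛17), so x^2 + x + 1 remains irreducible over Q(∛17) and [Q(∛17, ω) : Q(∛17)] = 2. By the tower law, [Q(∛17, ω) : Q] = 3 · 2 = 6. (In fact Q(∛17, ω) is the splitting field of x^3 - 17 over Q.)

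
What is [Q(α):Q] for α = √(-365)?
[Q(α):Q] = 2

[Q(α):Q] equals the degree of the minimal polynomial of α. Here α^2 = -365 and x^2 + 365 is irreducible (d = -365 is squarefree, ≠ 1, hence not a square), so deg(m_α) = 2. Thus [Q(α):Q] = 2.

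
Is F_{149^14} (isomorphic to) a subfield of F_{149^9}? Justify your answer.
No: F_{149^14} is not a subfield of F_{149^9}

F_{p^m} embeds in F_{p^n} iff m | n. Here 14 ∤ 9 (since 9 = 0·14 + 9 with remainder 9 ≠ 0), so F_{149^14} is not a subfield of F_{149^9}. Equivalently: if it were, the tower law would give 14 = [F_{149^14}:F_149] dividing [F_{149^9}:F_149] = 9, contradiction.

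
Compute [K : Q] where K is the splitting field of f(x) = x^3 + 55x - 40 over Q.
[K : Q] = 6

By the rational root test, any rational root of the monic integer polynomial f(x) = x^3 + 55x - 40 must be an integer dividing the constant term -40, i.e. one of ±{1, 2, 4, 5, 8, 10, 20, 40}. Evaluating: f(1) = 16, f(-1) = -96, f(2) = 78, f(-2) = -158, f(4) = 244, f(-4) = -324, f(5) = 360, f(-5) = -440, f(8) = 912, f(-8) = -992, f(10) = 1510, f(-10) = -1590, f(20) = 9060, f(-20) = -9140, f(40) = 66160, f(-40) = -66240; none is 0, so f has no rational root and is therefore irreducible over Q (a cubic with no linear factor over a field is irreducible). For an irreducible cubic, the Galois group is A_3 or S_3 according as the discriminant disc(f) = -4a^3 - 27b^2 = -4·(55)^3 - 27·(-40)^2 = -708700 is or is not a square in Q. Here disc(f) = -708700 is not a perfect square in Q, so the Galois group of f over Q is not contained in A_3 and must be all of S_3. The splitting field has degree |S_3| = 6 over Q, so [K : Q] = 6.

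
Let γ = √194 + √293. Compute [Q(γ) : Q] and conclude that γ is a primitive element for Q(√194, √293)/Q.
[Q(γ) : Q] = 4 (equivalently, Q(γ) = Q(√194, √293))

Obviously Q(γ) ⊆ Q(√194, √293), and [Q(√194, √293):Q] = 4 (since 194, 293 are distinct squarefree integers > 1 with 56842 not a perfect square). To show equality we compute the minimal polynomial of γ. From γ = √194 + √293: γ^2 = 194 + 2√(56842) + 293 = 487 + 2√(56842), so γ^2 - 487 = 2√(56842); squaring, (γ^2 - 487)^2 = 4·56842, i.e. γ^4 - 974γ^2 + 237169 - 227368 = 0, i.e. γ^4 - 974γ^2 + 9801 = 0. So γ is a root of x^4 - 974x^2 + 9801. This polynomial is irreducible over Q: it has no rational root (each ±√194 ± √293 is irrational), and any factorization into two quadratics over Q would force √(56842) ∈ Q (pairing opposite roots) or √194, √293 ∈ Q (other pairings), all impossible. Hence [Q(γ):Q] = 4 = [Q(√194, √293):Q], so Q(γ) = Q(√194, √293).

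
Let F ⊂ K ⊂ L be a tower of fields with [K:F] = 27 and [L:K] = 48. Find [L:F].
[L:F] = 1296

The tower law says that for any tower of field extensions F ⊂ K ⊂ L with finite degrees, [L:F] = [L:K] · [K:F]. Here this gives [L:F] = 48 · 27 = 1296.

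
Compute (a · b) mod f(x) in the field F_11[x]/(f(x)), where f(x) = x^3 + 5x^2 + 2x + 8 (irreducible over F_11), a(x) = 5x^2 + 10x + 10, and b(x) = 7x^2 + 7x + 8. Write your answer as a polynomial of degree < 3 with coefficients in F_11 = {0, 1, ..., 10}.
a · b ≡ 9x^2 + 10x + 2 (mod f(x))

Multiply in F_11[x]: a(x)·b(x) = (5x^2 + 10x + 10)·(7x^2 + 7x + 8) = 2x^4 + 6x^3 + 4x^2 + 7x + 3. This has degree ≥ 3, so divide by f(x) over F_11: 2x^4 + 6x^3 + 4x^2 + 7x + 3 = (2x + 7)·(x^3 + 5x^2 + 2x + 8) + (9x^2 + 10x + 2). Hence a·b ≡ 9x^2 + 10x + 2 (mod f). (F_11[x]/(f) is a field with 11^3 = 1331 elements since f is irreducible of degree 3.)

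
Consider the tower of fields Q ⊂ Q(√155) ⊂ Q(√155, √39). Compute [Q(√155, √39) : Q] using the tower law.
[Q(√155, √39) : Q] = 4

[Q(√155):Q] = 2 (min poly x^2 - 155, irreducible since 155 is squarefree > 1). For the top step, suppose √39 ∈ Q(√155), say √39 = c + d√155 with c, d ∈ Q. Squaring: 39 = c^2 + 155d^2 + 2cd√155. Since √155 ∉ Q this forces 2cd = 0. If d = 0 then √39 = c ∈ Q, contradicting 39 squarefree > 1. If c = 0 then 39 = 155d^2, so 155·39 = (155d)^2 is a perfect square in Q — but 155·39 = 6045 is not a perfect square (since 155 and 39 are distinct squarefree integers). Contradiction. Hence √39 ∉ Q(√155), so x^2 - 39 stays irreducible over Q(√155) and [Q(√155, √39) : Q(√155)] = 2. By the tower law, [Q(√155, √39) : Q] = 2 · 2 = 4.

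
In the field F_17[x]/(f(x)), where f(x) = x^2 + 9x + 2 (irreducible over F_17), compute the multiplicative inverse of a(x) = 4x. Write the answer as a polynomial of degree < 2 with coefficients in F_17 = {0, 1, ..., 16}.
a(x)^(-1) ≡ 2x + 1 (mod f(x))

Since f is irreducible over F_17, F_17[x]/(f) is a field and a(x) ≠ 0 has an inverse. Apply the extended Euclidean algorithm to f(x) and a(x) in F_17[x]: f(x) = (13x + 15)·a(x) + (2). The last nonzero remainder is the constant 2 = gcd(f, a) in F_17. Back-substituting through the division chain expresses 2 = s(x)·a(x) + t(x)·f(x) with s(x) ≡ 4x + 2 (mod f), so (4x + 2)·a(x) ≡ 2 (mod f). Multiplying by 2^(-1) ≡ 9 in F_17 gives a(x)^(-1) ≡ 9·(4x + 2) ≡ 2x + 1 (mod f). Check: (4x)·(2x + 1) = 8x^2 + 4x ≡ 1 (mod x^2 + 9x + 2).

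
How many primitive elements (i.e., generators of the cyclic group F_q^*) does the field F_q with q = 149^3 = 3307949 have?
There are φ(3307948) = 1321920 primitive elements

F_q^* is cyclic of order q - 1 = 3307948. A cyclic group of order m has exactly φ(m) generators. Here m = 3307948 = 2^2 · 7 · 31 · 37 · 103, so the number of primitive elements is φ(3307948) = 1321920.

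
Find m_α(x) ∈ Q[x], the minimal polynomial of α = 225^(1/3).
m_α(x) = x^3 - 225

α satisfies α^3 = 225, so x^3 - 225 annihilates α. By the rational root test, a rational root p/q (in lowest terms) of x^3 - 225 would satisfy p^3 = 225 q^3, forcing q = 1 and p^3 = 225; but 225 is not a perfect cube, contradiction. A monic cubic over Q with no rational root is irreducible (any nontrivial factorization would include a linear factor). Hence x^3 - 225 is the minimal polynomial of α, and in particular [Q(α):Q] = 3.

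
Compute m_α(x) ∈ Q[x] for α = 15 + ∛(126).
m_α(x) = x^3 - 45x^2 + 675x - 3501

Set β = α - 15 = ∛(126), so β^3 = 126. Then (α - 15)^3 - 126 = 0, i.e. α is a root of g(x) = (x - 15)^3 - 126 = x^3 - 45x^2 + 675x - 3501. Since g(x) = h(x - 15) where h(x) = x^3 - 126, and h is irreducible over Q (because 126 is not a perfect cube, so h has no rational root, and a monic cubic with no rational root is irreducible), g is also irreducible (irreducibility is preserved under the substitution x → x - 15). Hence m_α(x) = x^3 - 45x^2 + 675x - 3501.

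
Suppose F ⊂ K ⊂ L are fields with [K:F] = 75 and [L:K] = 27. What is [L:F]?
[L:F] = 2025

The tower law says that for any tower of field extensions F ⊂ K ⊂ L with finite degrees, [L:F] = [L:K] · [K:F]. Here this gives [L:F] = 27 · 75 = 2025.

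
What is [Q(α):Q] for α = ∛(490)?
[Q(α):Q] = 3

The minimal polynomial of α is x^3 - 490, irreducible over Q since 490 is not a perfect cube (so x^3 - 490 has no rational root). Hence [Q(α):Q] = deg(m_α) = 3.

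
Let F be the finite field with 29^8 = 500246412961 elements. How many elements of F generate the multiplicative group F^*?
There are φ(500246412960) = 114070118400 primitive elements

F_q^* is cyclic of order q - 1 = 500246412960. A cyclic group of order m has exactly φ(m) generators. Here m = 500246412960 = 2^5 · 3 · 5 · 7 · 421 · 353641, so the number of primitive elements is φ(500246412960) = 114070118400.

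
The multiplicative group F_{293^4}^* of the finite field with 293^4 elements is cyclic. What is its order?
|F_{293^4}^*| = 7370050800

F_{293^4} has 293^4 = 7370050801 elements; its multiplicative group consists of all nonzero elements, so |F_{293^4}^*| = 7370050801 - 1 = 7370050800. (It is cyclic since any finite subgroup of the multiplicative group of a field is cyclic.)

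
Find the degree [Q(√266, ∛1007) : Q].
[Q(√266, ∛1007) : Q] = 6

Let L = Q(√266, ∛1007). Since Q(√266) ⊂ L and [Q(√266):Q] = 2, the tower law gives 2 | [L:Q]. Likewise Q(∛1007) ⊂ L with [Q(∛1007):Q] = 3 (because 1007 is not a perfect cube), so 3 | [L:Q]. As gcd(2,3) = 1, [L:Q] is divisible by 6. Conversely L is generated over Q by √266 and ∛1007, so [L:Q] ≤ 2·3 = 6. Therefore [Q(√266, ∛1007) : Q] = 6.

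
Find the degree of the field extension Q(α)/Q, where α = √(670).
[Q(α):Q] = 2

[Q(α):Q] equals the degree of the minimal polynomial of α. Here α^2 = 670 and x^2 - 670 is irreducible (d = 670 is squarefree, ≠ 1, hence not a square), so deg(m_α) = 2. Thus [Q(α):Q] = 2.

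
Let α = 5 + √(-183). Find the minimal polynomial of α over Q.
m_α(x) = x^2 - 10x + 208

From α - 5 = √(-183), squaring gives (α - 5)^2 = -183, i.e. α^2 - 10α + 25 = -183, so α^2 - 10α + 208 = 0. The discriminant of x^2 - 10x + 208 is (-10)^2 - 4·(208) = 100 - 832 = -732, and 4·(-183) is not a perfect square in Q since -183 is squarefree and ≠ 1. Hence x^2 - 10x + 208 is irreducible over Q and is the minimal polynomial of α.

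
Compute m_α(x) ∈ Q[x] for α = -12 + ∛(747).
m_α(x) = x^3 + 36x^2 + 432x + 981

Set β = α + 12 = ∛(747), so β^3 = 747. Then (α + 12)^3 - 747 = 0, i.e. α is a root of g(x) = (x + 12)^3 - 747 = x^3 + 36x^2 + 432x + 981. Since g(x) = h(x + 12) where h(x) = x^3 - 747, and h is irreducible over Q (because 747 is not a perfect cube, so h has no rational root, and a monic cubic with no rational root is irreducible), g is also irreducible (irreducibility is preserved under the substitution x → x + 12). Hence m_α(x) = x^3 + 36x^2 + 432x + 981.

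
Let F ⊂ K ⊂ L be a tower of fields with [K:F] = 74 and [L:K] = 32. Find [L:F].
[L:F] = 2368

The tower law says that for any tower of field extensions F ⊂ K ⊂ L with finite degrees, [L:F] = [L:K] · [K:F]. Here this gives [L:F] = 32 · 74 = 2368.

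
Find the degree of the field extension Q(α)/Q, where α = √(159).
[Q(α):Q] = 2

[Q(α):Q] equals the degree of the minimal polynomial of α. Here α^2 = 159 and x^2 - 159 is irreducible (d = 159 is squarefree, ≠ 1, hence not a square), so deg(m_α) = 2. Thus [Q(α):Q] = 2.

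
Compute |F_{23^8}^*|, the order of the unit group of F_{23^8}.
|F_{23^8}^*| = 78310985280

F_{23^8} has 23^8 = 78310985281 elements; its multiplicative group consists of all nonzero elements, so |F_{23^8}^*| = 78310985281 - 1 = 78310985280. (It is cyclic since any finite subgroup of the multiplicative group of a field is cyclic.)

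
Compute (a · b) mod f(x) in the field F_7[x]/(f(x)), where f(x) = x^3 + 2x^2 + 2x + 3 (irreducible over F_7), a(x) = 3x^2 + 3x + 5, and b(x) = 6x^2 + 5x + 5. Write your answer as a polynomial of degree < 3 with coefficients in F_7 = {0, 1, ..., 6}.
a · b ≡ 2x^2 + 6x + 6 (mod f(x))

Multiply in F_7[x]: a(x)·b(x) = (3x^2 + 3x + 5)·(6x^2 + 5x + 5) = 4x^4 + 5x^3 + 4x^2 + 5x + 4. This has degree ≥ 3, so divide by f(x) over F_7: 4x^4 + 5x^3 + 4x^2 + 5x + 4 = (4x + 4)·(x^3 + 2x^2 + 2x + 3) + (2x^2 + 6x + 6). Hence a·b ≡ 2x^2 + 6x + 6 (mod f). (F_7[x]/(f) is a field with 7^3 = 343 elements since f is irreducible of degree 3.)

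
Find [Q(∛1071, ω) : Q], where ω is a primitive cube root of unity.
[Q(∛1071, ω) : Q] = 6

[Q(∛1071):Q] = 3 (min poly x^3 - 1071, irreducible since 1071 is not a perfect cube). [Q(ω):Q] = 2 (min poly x^2 + x + 1). Since Q(∛1071) ⊂ R and ω ∉ R, we have ω ∉ Q(∛1071), so x^2 + x + 1 remains irreducible over Q(∛1071) and [Q(∛1071, ω) : Q(∛1071)] = 2. By the tower law, [Q(∛1071, ω) : Q] = 3 · 2 = 6. (In fact Q(∛1071, ω) is the splitting field of x^3 - 1071 over Q.)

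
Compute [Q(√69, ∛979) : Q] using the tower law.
[Q(√69, ∛979) : Q] = 6

Let L = Q(√69, ∛979). Since Q(√69) ⊂ L and [Q(√69):Q] = 2, the tower law gives 2 | [L:Q]. Likewise Q(∛979) ⊂ L with [Q(∛979):Q] = 3 (because 979 is not a perfect cube), so 3 | [L:Q]. As gcd(2,3) = 1, [L:Q] is divisible by 6. Conversely L is generated over Q by √69 and ∛979, so [L:Q] ≤ 2·3 = 6. Therefore [Q(√69, ∛979) : Q] = 6.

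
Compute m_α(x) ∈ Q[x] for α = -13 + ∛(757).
m_α(x) = x^3 + 39x^2 + 507x + 1440

Set β = α + 13 = ∛(757), so β^3 = 757. Then (α + 13)^3 - 757 = 0, i.e. α is a root of g(x) = (x + 13)^3 - 757 = x^3 + 39x^2 + 507x + 1440. Since g(x) = h(x + 13) where h(x) = x^3 - 757, and h is irreducible over Q (because 757 is not a perfect cube, so h has no rational root, and a monic cubic with no rational root is irreducible), g is also irreducible (irreducibility is preserved under the substitution x → x + 13). Hence m_α(x) = x^3 + 39x^2 + 507x + 1440.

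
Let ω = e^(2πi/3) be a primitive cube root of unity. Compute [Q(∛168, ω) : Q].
[Q(∛168, ω) : Q] = 6

[Q(∛168):Q] = 3 (min poly x^3 - 168, irreducible since 168 is not a perfect cube). [Q(ω):Q] = 2 (min poly x^2 + x + 1). Since Q(∛168) ⊂ R and ω ∉ R, we have ω ∉ Q(∛168), so x^2 + x + 1 remains irreducible over Q(∛168) and [Q(∛168, ω) : Q(∛168)] = 2. By the tower law, [Q(∛168, ω) : Q] = 3 · 2 = 6. (In fact Q(∛168, ω) is the splitting field of x^3 - 168 over Q.)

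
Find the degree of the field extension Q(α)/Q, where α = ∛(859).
[Q(α):Q] = 3

The minimal polynomial of α is x^3 - 859, irreducible over Q since 859 is not a perfect cube (so x^3 - 859 has no rational root). Hence [Q(α):Q] = deg(m_α) = 3.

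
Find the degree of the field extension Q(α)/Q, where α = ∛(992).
[Q(α):Q] = 3

The minimal polynomial of α is x^3 - 992, irreducible over Q since 992 is not a perfect cube (so x^3 - 992 has no rational root). Hence [Q(α):Q] = deg(m_α) = 3.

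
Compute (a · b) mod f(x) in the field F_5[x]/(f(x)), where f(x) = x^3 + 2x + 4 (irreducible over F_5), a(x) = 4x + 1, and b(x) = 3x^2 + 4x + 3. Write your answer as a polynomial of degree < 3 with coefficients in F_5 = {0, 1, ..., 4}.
a · b ≡ 4x^2 + 2x (mod f(x))

Multiply in F_5[x]: a(x)·b(x) = (4x + 1)·(3x^2 + 4x + 3) = 2x^3 + 4x^2 + x + 3. This has degree ≥ 3, so divide by f(x) over F_5: 2x^3 + 4x^2 + x + 3 = (2)·(x^3 + 2x + 4) + (4x^2 + 2x). Hence a·b ≡ 4x^2 + 2x (mod f). (F_5[x]/(f) is a field with 5^3 = 125 elements since f is irreducible of degree 3.)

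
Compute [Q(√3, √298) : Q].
[Q(√3, √298) : Q] = 4

[Q(√3):Q] = 2 (min poly x^2 - 3, irreducible since 3 is squarefree > 1). For the top step, suppose √298 ∈ Q(√3), say √298 = c + d√3 with c, d ∈ Q. Squaring: 298 = c^2 + 3d^2 + 2cd√3. Since √3 ∉ Q this forces 2cd = 0. If d = 0 then √298 = c ∈ Q, contradicting 298 squarefree > 1. If c = 0 then 298 = 3d^2, so 3·298 = (3d)^2 is a perfect square in Q — but 3·298 = 894 is not a perfect square (since 3 and 298 are distinct squarefree integers). Contradiction. Hence √298 ∉ Q(√3), so x^2 - 298 stays irreducible over Q(√3) and [Q(√3, √298) : Q(√3)] = 2. By the tower law, [Q(√3, √298) : Q] = 2 · 2 = 4.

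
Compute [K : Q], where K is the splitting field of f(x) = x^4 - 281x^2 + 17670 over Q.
[K : Q] = 4

Solving the quadratic in x^2: x^2 = (281 ± √(281^2 - 4·17670))/2 = (281 ± √8281)/2 = (281 ± 91)/2, giving x^2 = 186 or x^2 = 95. So f(x) = (x^2 - 186)(x^2 - 95) and the roots of f are ±√186, ±√95. Hence the splitting field is K = Q(√186, √95). Since 186 and 95 are distinct squarefree integers > 1, their product 17670 is not a perfect square, so √95 ∉ Q(√186). By the tower law [K:Q] = [Q(√186,√95):Q(√186)] · [Q(√186):Q] = 2 · 2 = 4.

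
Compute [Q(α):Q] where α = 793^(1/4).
[Q(α):Q] = 4

α is a root of x^4 - 793. By Eisenstein's criterion at the prime p = 13 (which divides the constant term 793 but p^2 = 169 does not, since 793 is squarefree), x^4 - 793 is irreducible over Q. Hence [Q(α):Q] = 4.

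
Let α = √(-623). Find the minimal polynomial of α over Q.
m_α(x) = x^2 + 623

α satisfies α^2 + 623 = 0, so x^2 + 623 annihilates α. Since d = -623 is squarefree and ≠ 1, it is not a perfect square in Q, so x^2 + 623 has no rational root and is therefore irreducible over Q (a degree-2 polynomial over a field is irreducible iff it has no root). Hence m_α(x) = x^2 + 623.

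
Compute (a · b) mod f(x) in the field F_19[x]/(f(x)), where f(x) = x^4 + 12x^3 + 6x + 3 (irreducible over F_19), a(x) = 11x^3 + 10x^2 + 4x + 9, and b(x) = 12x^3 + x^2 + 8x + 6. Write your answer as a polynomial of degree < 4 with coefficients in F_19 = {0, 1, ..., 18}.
a · b ≡ 9x^3 + 6x^2 + 5x + 14 (mod f(x))

Multiply in F_19[x]: a(x)·b(x) = (11x^3 + 10x^2 + 4x + 9)·(12x^3 + x^2 + 8x + 6) = 18x^6 + 17x^5 + 13x^4 + 11x^3 + 6x^2 + x + 16. This has degree ≥ 4, so divide by f(x) over F_19: 18x^6 + 17x^5 + 13x^4 + 11x^3 + 6x^2 + x + 16 = (18x^2 + 10x + 7)·(x^4 + 12x^3 + 6x + 3) + (9x^3 + 6x^2 + 5x + 14). Hence a·b ≡ 9x^3 + 6x^2 + 5x + 14 (mod f). (F_19[x]/(f) is a field with 19^4 = 130321 elements since f is irreducible of degree 4.)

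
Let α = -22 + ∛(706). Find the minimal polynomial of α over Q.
m_α(x) = x^3 + 66x^2 + 1452x + 9942

Set β = α + 22 = ∛(706), so β^3 = 706. Then (α + 22)^3 - 706 = 0, i.e. α is a root of g(x) = (x + 22)^3 - 706 = x^3 + 66x^2 + 1452x + 9942. Since g(x) = h(x + 22) where h(x) = x^3 - 706, and h is irreducible over Q (because 706 is not a perfect cube, so h has no rational root, and a monic cubic with no rational root is irreducible), g is also irreducible (irreducibility is preserved under the substitution x → x + 22). Hence m_α(x) = x^3 + 66x^2 + 1452x + 9942.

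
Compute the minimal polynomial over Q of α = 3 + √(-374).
m_α(x) = x^2 - 6x + 383

From α - 3 = √(-374), squaring gives (α - 3)^2 = -374, i.e. α^2 - 6α + 9 = -374, so α^2 - 6α + 383 = 0. The discriminant of x^2 - 6x + 383 is (-6)^2 - 4·(383) = 36 - 1532 = -1496, and 4·(-374) is not a perfect square in Q since -374 is squarefree and ≠ 1. Hence x^2 - 6x + 383 is irreducible over Q and is the minimal polynomial of α.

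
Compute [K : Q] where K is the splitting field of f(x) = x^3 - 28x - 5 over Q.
[K : Q] = 6

By the rational root test, any rational root of the monic integer polynomial f(x) = x^3 - 28x - 5 must be an integer dividing the constant term -5, i.e. one of ±{1, 5}. Evaluating: f(1) = -32, f(-1) = 22, f(5) = -20, f(-5) = 10; none is 0, so f has no rational root and is therefore irreducible over Q (a cubic with no linear factor over a field is irreducible). For an irreducible cubic, the Galois group is A_3 or S_3 according as the discriminant disc(f) = -4a^3 - 27b^2 = -4·(-28)^3 - 27·(-5)^2 = 87133 is or is not a square in Q. Here disc(f) = 87133 is not a perfect square in Q, so the Galois group of f over Q is not contained in A_3 and must be all of S_3. The splitting field has degree |S_3| = 6 over Q, so [K : Q] = 6.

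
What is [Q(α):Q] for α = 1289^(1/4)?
[Q(α):Q] = 4

α is a root of x^4 - 1289. By Eisenstein's criterion at the prime p = 1289 (which divides the constant term 1289 but p^2 = 1661521 does not, since 1289 is squarefree), x^4 - 1289 is irreducible over Q. Hence [Q(α):Q] = 4.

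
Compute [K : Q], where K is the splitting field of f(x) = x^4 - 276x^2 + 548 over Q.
[K : Q] = 4

Solving the quadratic in x^2: x^2 = (276 ± √(276^2 - 4·548))/2 = (276 ± √73984)/2 = (276 ± 272)/2, giving x^2 = 274 or x^2 = 2. So f(x) = (x^2 - 274)(x^2 - 2) and the roots of f are ±√274, ±√2. Hence the splitting field is K = Q(√274, √2). Since 274 and 2 are distinct squarefree integers > 1, their product 548 is not a perfect square, so √2 ∉ Q(√274). By the tower law [K:Q] = [Q(√274,√2):Q(√274)] · [Q(√274):Q] = 2 · 2 = 4.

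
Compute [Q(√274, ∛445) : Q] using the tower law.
[Q(√274, ∛445) : Q] = 6

Let L = Q(√274, ∛445). Since Q(√274) ⊂ L and [Q(√274):Q] = 2, the tower law gives 2 | [L:Q]. Likewise Q(∛445) ⊂ L with [Q(∛445):Q] = 3 (because 445 is not a perfect cube), so 3 | [L:Q]. As gcd(2,3) = 1, [L:Q] is divisible by 6. Conversely L is generated over Q by √274 and ∛445, so [L:Q] ≤ 2·3 = 6. Therefore [Q(√274, ∛445) : Q] = 6.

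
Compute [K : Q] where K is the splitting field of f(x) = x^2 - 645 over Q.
[K : Q] = 2

f(x) = x^2 - 645 factors as (x - √645)(x + √645). The splitting field is K = Q(√645). Since 645 is squarefree and > 1, it is not a perfect square, so x^2 - 645 is irreducible over Q and [Q(√645) : Q] = 2. Hence [K : Q] = 2.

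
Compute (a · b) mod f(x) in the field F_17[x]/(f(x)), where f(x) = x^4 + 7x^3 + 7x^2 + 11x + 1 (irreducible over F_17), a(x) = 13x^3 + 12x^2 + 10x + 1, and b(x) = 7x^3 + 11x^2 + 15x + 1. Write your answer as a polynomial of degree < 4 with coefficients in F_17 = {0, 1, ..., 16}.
a · b ≡ 4x^3 + 3x^2 + 14x + 6 (mod f(x))

Multiply in F_17[x]: a(x)·b(x) = (13x^3 + 12x^2 + 10x + 1)·(7x^3 + 11x^2 + 15x + 1) = 6x^6 + 6x^5 + 6x^4 + 4x^3 + 3x^2 + 8x + 1. This has degree ≥ 4, so divide by f(x) over F_17: 6x^6 + 6x^5 + 6x^4 + 4x^3 + 3x^2 + 8x + 1 = (6x^2 + 15x + 12)·(x^4 + 7x^3 + 7x^2 + 11x + 1) + (4x^3 + 3x^2 + 14x + 6). Hence a·b ≡ 4x^3 + 3x^2 + 14x + 6 (mod f). (F_17[x]/(f) is a field with 17^4 = 83521 elements since f is irreducible of degree 4.)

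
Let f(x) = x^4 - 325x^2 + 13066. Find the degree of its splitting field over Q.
[K : Q] = 4

Solving the quadratic in x^2: x^2 = (325 ± √(325^2 - 4·13066))/2 = (325 ± √53361)/2 = (325 ± 231)/2, giving x^2 = 47 or x^2 = 278. So f(x) = (x^2 - 47)(x^2 - 278) and the roots of f are ±√47, ±√278. Hence the splitting field is K = Q(√47, √278). Since 47 and 278 are distinct squarefree integers > 1, their product 13066 is not a perfect square, so √278 ∉ Q(√47). By the tower law [K:Q] = [Q(√47,√278):Q(√47)] · [Q(√47):Q] = 2 · 2 = 4.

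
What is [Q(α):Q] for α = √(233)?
[Q(α):Q] = 2

[Q(α):Q] equals the degree of the minimal polynomial of α. Here α^2 = 233 and x^2 - 233 is irreducible (d = 233 is squarefree, ≠ 1, hence not a square), so deg(m_α) = 2. Thus [Q(α):Q] = 2.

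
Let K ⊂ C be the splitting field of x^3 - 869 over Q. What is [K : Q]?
[K : Q] = 6

The roots of x^3 - 869 are ∛869, ω∛869, ω^2∛869 where ω = e^(2πi/3) is a primitive cube root of unity, so K = Q(∛869, ω). Now [Q(∛869):Q] = 3 (since 869 is not a perfect cube, x^3 - 869 is irreducible) and [Q(ω):Q] = 2. Both 2 and 3 divide [K:Q], and [K:Q] ≤ 3·2 = 6, so [K:Q] = 6. (Equivalently: Q(∛869) ⊂ R but ω ∉ R, so [K : Q(∛869)] = 2.)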